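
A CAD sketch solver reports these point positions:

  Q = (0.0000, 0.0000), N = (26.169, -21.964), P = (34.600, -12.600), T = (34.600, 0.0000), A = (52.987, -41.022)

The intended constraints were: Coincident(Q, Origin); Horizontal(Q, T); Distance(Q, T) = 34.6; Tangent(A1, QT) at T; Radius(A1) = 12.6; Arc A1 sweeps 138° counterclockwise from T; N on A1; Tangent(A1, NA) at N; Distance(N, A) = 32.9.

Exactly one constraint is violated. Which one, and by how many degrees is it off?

Tangent(A1, NA) at N — off by 6.60°.

Q = (0.00, 0.00) ✓; Q.y = 0.00, T.y = 0.00 ✓; |QT| = 34.60 ✓; ∠(PT, TQ) = 90.00° ✓; |PT| = 12.60 ✓; bearing(P→N) − bearing(P→T) = 138.0° ✓; |PN| = 12.60 ✓; ∠(PN, NA) = 83.40° ✗; |NA| = 32.90 ✓.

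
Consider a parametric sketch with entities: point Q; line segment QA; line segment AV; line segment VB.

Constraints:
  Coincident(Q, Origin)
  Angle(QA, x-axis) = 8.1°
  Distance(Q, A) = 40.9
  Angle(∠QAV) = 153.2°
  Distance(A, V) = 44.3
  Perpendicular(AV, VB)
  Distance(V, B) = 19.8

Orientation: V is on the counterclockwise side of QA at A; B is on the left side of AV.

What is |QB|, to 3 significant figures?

80.8

∠QAV = 153.2°, so AV runs at 8.1° + (180° − 153.2°) = 34.9° from the x-axis; with |AV| = 44.3, V = A + 44.3·(cos 34.9°, sin 34.9°) = (76.8, 31.1). The perpendicularity gives VB at right angles to AV; with |VB| = 19.8 on the left of AV, B = V + 19.8·(-0.572, 0.820) = (65.5, 47.3). Then |QB| = |B − Q| = 80.8.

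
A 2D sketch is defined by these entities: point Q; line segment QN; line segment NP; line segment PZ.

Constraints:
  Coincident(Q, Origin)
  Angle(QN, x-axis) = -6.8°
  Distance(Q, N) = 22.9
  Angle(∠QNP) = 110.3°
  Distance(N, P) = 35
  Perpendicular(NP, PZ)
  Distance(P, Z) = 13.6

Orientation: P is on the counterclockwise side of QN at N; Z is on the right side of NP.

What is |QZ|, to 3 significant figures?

55.4

Q is at the origin; QN runs at -6.8° with length 22.9, so N = 22.9·(cos -6.8°, sin -6.8°) = (22.7, -2.71). ∠QNP = 110.3°, so NP runs at -6.8° + (180° − 110.3°) = 62.9° from the x-axis; with |NP| = 35.0, P = N + 35.0·(cos 62.9°, sin 62.9°) = (38.7, 28.4). NP is perpendicular to PZ; with |PZ| = 13.6 on the right of NP, Z = P + 13.6·(0.890, -0.456) = (50.8, 22.3). Then |QZ| = |Z − Q| = 55.4.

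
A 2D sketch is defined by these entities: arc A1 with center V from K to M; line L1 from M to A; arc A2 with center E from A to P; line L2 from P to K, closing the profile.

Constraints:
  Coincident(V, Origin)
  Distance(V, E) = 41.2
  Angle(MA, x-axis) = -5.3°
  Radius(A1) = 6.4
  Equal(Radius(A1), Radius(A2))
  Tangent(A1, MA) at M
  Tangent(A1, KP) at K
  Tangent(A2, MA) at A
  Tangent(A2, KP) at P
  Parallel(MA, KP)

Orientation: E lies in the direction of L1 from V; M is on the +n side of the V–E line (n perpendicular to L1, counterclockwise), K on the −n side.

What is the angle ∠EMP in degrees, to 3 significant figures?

8.43°

The slot axis is L1's direction at -5.3°, so u = (cos -5.3°, sin -5.3°) = (0.996, -0.0924) and n = (−sin -5.3°, cos -5.3°) = (0.0924, 0.996). V is at the origin and E lies 41.2 along u from V, so E = 41.2·u = (41.0, -3.81). Tangency of A1 to both parallel lines with radius 6.4 puts M and K at V ± 6.4·n: M = (0.591, 6.37), K = (-0.591, -6.37). Equal radii place A and P the same way about E: A = E + 6.4·n = (41.6, 2.57), P = E − 6.4·n = (40.4, -10.2). Then cos ∠EMP = ME·MP / (|ME||MP|), giving 8.43°.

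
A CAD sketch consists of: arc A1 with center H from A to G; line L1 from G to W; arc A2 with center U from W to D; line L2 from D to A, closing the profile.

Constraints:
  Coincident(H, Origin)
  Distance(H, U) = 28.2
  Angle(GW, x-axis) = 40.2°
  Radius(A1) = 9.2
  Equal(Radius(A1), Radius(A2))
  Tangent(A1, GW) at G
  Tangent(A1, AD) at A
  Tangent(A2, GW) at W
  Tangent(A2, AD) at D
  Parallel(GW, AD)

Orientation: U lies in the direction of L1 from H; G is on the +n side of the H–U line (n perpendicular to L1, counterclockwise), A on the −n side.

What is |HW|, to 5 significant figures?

29.663

The slot axis is L1's direction at 40.2°, so u = (cos 40.2°, sin 40.2°) = (0.76380, 0.64546) and n = (−sin 40.2°, cos 40.2°) = (-0.64546, 0.76380). H is at the origin and U lies 28.2 along u from H, so U = 28.2·u = (21.539, 18.202). Tangency of A1 to both parallel lines with radius 9.2 puts G and A at H ± 9.2·n: G = (-5.9382, 7.0269), A = (5.9382, -7.0269). Equal radii place W and D the same way about U: W = U + 9.2·n = (15.601, 25.229), D = U − 9.2·n = (27.477, 11.175). Then |HW| = |W − H| = 29.663.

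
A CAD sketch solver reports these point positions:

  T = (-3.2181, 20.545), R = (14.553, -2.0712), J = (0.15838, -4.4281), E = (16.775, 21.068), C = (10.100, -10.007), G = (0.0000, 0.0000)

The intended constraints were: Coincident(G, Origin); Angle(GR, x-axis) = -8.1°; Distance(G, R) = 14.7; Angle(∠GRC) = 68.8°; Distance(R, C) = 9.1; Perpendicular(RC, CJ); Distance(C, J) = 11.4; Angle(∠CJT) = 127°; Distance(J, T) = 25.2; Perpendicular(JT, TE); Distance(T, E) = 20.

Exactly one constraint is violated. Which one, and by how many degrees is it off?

Perpendicular(JT, TE) — off by 6.20°.

G = (0.00, 0.00) ✓; GR at -8.100° ✓; |GR| = 14.70 ✓; ∠GRC = 68.80° ✓; |RC| = 9.100 ✓; ∠(RC, CJ) = 90.00° ✓; |CJ| = 11.40 ✓; ∠CJT = 127.0° ✓; |JT| = 25.20 ✓; ∠(JT, TE) = 96.20° ✗; |TE| = 20.00 ✓.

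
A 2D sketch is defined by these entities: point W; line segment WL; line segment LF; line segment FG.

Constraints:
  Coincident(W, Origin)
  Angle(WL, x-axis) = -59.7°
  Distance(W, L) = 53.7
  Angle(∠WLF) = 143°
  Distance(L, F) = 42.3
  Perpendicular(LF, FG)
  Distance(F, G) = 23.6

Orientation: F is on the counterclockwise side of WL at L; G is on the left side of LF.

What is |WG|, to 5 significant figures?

85.632

∠WLF = 143.0°, so LF runs at -59.7° + (180° − 143.0°) = -22.700° from the x-axis; with |LF| = 42.3, F = L + 42.3·(cos -22.700°, sin -22.700°) = (66.116, -62.688). The perpendicularity gives FG at right angles to LF; with |FG| = 23.6 on the left of LF, G = F + 23.6·(0.38591, 0.92254) = (75.224, -40.916). Then |WG| = |G − W| = 85.632.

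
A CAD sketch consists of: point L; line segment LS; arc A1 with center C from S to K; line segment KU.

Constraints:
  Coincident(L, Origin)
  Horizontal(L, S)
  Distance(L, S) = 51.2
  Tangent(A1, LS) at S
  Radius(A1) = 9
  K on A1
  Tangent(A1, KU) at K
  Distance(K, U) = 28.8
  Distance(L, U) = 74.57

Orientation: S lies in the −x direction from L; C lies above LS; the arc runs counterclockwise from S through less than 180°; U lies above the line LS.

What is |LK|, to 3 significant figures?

47.5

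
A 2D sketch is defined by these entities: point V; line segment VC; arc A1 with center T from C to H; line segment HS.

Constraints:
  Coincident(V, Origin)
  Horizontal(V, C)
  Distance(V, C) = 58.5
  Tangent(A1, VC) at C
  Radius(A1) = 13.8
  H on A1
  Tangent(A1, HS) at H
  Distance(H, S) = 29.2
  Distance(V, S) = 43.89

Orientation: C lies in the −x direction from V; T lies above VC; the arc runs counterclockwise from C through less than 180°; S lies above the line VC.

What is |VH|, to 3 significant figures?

47.3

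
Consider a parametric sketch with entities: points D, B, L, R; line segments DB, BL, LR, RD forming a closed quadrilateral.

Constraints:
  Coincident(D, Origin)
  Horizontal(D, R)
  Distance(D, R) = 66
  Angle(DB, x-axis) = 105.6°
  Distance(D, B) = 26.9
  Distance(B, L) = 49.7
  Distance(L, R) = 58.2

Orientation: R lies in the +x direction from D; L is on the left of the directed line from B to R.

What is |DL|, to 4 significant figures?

61.76

Checks: |BL| = 49.70 ✓; |LR| = 58.20 ✓.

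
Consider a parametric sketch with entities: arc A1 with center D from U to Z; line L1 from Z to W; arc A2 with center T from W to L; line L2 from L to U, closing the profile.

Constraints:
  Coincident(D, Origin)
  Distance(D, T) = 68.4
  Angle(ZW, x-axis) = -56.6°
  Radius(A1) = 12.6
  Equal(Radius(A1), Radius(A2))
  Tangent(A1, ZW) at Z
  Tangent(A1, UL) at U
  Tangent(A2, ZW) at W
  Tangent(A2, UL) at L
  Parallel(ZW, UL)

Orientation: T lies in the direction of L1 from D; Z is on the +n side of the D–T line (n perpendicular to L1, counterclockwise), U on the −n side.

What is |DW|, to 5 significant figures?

69.551

The slot axis is L1's direction at -56.6°, so u = (cos -56.6°, sin -56.6°) = (0.55048, -0.83485) and n = (−sin -56.6°, cos -56.6°) = (0.83485, 0.55048). D is at the origin and T lies 68.4 along u from D, so T = 68.4·u = (37.653, -57.104). Tangency of A1 to both parallel lines with radius 12.6 puts Z and U at D ± 12.6·n: Z = (10.519, 6.9361), U = (-10.519, -6.9361). Equal radii place W and L the same way about T: W = T + 12.6·n = (48.172, -50.168), L = T − 12.6·n = (27.134, -64.040). Then |DW| = |W − D| = 69.551.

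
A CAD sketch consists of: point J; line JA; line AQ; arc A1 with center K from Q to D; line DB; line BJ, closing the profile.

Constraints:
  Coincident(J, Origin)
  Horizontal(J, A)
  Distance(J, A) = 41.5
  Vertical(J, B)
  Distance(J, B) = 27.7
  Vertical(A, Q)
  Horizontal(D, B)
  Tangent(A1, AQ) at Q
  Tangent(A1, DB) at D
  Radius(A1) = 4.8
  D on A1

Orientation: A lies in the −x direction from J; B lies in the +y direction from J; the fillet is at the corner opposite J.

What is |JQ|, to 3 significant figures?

47.4

J is at the origin; J and A share the same y with |JA| = 41.5 and A on the −x side, so A = (-41.5, 0.00). J and B share the same x with |JB| = 27.7 and B on the +y side, so B = (0.00, 27.7). The virtual corner opposite J is at (-41.5, 27.7). A1 meets AQ tangentially, so KQ is at right angles to AQ and A1 meets DB tangentially, so KD is at right angles to DB, with radius 4.8, so the center K sits 4.8 in from both sides at K = (-36.7, 22.9). That places the tangent points at Q = (-41.5, 22.9) on AQ and D = (-36.7, 27.7) on DB. Then |JQ| = |Q − J| = 47.4.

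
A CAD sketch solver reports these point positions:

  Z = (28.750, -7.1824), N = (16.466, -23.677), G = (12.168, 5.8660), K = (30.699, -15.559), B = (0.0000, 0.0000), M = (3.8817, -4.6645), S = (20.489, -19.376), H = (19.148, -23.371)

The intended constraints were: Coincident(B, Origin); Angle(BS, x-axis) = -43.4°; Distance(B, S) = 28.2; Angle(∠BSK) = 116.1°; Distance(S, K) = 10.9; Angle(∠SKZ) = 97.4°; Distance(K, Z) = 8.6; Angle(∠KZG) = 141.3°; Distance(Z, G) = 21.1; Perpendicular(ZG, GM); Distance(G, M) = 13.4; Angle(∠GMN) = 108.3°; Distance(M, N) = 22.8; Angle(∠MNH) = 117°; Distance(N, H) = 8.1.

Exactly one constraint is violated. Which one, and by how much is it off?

Distance(N, H) = 8.1 — off by 5.40.

B = (0.00, 0.00) ✓; BS at -43.40° ✓; |BS| = 28.20 ✓; ∠BSK = 116.1° ✓; |SK| = 10.90 ✓; ∠SKZ = 97.40° ✓; |KZ| = 8.600 ✓; ∠KZG = 141.3° ✓; |ZG| = 21.10 ✓; ∠(ZG, GM) = 90.00° ✓; |GM| = 13.40 ✓; ∠GMN = 108.3° ✓; |MN| = 22.80 ✓; ∠MNH = 117.0° ✓; |NH| = 2.699 ✗.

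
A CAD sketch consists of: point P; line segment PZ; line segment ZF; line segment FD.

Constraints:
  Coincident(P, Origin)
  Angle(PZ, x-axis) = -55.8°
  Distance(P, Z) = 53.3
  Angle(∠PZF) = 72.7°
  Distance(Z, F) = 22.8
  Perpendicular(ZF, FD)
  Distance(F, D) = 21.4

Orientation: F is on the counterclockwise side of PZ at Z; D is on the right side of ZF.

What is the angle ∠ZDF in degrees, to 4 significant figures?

46.81°

P is at the origin; PZ runs at -55.8° with length 53.3, so Z = 53.3·(cos -55.8°, sin -55.8°) = (29.96, -44.08). ∠PZF = 72.7°, so ZF runs at -55.8° + (180° − 72.7°) = 51.50° from the x-axis; with |ZF| = 22.8, F = Z + 22.8·(cos 51.50°, sin 51.50°) = (44.15, -26.24). ZF ⟂ FD; with |FD| = 21.4 on the right of ZF, D = F + 21.4·(0.7826, -0.6225) = (60.90, -39.56). Then cos ∠ZDF = DZ·DF / (|DZ||DF|), giving 46.81°.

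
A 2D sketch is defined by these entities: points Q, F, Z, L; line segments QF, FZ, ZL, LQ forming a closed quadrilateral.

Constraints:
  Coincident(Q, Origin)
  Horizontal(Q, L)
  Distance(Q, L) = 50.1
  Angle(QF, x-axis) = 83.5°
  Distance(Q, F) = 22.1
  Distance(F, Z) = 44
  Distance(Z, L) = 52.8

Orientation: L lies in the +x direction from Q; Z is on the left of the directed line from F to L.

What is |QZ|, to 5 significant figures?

62.109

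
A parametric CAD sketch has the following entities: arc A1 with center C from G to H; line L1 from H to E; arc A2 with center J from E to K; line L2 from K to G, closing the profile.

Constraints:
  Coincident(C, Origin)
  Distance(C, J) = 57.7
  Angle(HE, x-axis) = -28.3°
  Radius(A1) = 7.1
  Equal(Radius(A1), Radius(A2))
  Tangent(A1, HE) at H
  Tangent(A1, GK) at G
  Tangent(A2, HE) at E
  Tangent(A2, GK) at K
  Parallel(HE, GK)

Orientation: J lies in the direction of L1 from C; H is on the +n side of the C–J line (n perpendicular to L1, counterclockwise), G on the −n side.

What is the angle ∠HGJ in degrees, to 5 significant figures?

82.985°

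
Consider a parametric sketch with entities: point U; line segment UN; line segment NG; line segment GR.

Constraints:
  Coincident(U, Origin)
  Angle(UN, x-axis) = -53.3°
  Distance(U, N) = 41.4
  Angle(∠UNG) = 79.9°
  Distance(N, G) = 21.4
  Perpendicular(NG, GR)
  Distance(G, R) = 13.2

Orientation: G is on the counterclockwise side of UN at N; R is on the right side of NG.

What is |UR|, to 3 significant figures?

55.8

∠UNG = 79.9°, so NG runs at -53.3° + (180° − 79.9°) = 46.8° from the x-axis; with |NG| = 21.4, G = N + 21.4·(cos 46.8°, sin 46.8°) = (39.4, -17.6). NG ⟂ GR; with |GR| = 13.2 on the right of NG, R = G + 13.2·(0.729, -0.685) = (49.0, -26.6). Then |UR| = |R − U| = 55.8.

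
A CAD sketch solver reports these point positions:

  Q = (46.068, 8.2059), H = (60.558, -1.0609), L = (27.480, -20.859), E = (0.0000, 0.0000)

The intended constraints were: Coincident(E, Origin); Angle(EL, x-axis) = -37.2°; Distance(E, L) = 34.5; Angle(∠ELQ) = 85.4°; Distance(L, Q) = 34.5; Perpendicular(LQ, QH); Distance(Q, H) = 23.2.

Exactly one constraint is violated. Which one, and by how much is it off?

Distance(Q, H) = 23.2 — off by 6.00.

E = (0.00, 0.00) ✓; EL at -37.20° ✓; |EL| = 34.50 ✓; ∠ELQ = 85.40° ✓; |LQ| = 34.50 ✓; ∠(LQ, QH) = 90.00° ✓; |QH| = 17.20 ✗.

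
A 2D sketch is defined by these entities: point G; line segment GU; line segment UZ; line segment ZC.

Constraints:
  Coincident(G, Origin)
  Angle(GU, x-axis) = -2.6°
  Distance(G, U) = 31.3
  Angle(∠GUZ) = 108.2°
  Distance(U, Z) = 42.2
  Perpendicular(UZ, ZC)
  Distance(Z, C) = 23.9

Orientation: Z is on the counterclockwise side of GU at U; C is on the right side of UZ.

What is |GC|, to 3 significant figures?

74.7

G is at the origin; GU runs at -2.6° with length 31.3, so U = 31.3·(cos -2.6°, sin -2.6°) = (31.3, -1.42). ∠GUZ = 108.2°, so UZ runs at -2.6° + (180° − 108.2°) = 69.2° from the x-axis; with |UZ| = 42.2, Z = U + 42.2·(cos 69.2°, sin 69.2°) = (46.3, 38.0). UZ ⟂ ZC; with |ZC| = 23.9 on the right of UZ, C = Z + 23.9·(0.935, -0.355) = (68.6, 29.5). Then |GC| = |C − G| = 74.7.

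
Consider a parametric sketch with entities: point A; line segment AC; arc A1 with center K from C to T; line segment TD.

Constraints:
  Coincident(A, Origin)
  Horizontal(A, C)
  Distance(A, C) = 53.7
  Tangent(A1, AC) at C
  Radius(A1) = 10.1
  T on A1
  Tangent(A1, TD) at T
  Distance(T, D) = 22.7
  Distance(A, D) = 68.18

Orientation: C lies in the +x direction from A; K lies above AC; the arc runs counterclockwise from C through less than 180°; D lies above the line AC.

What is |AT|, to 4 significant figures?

64.74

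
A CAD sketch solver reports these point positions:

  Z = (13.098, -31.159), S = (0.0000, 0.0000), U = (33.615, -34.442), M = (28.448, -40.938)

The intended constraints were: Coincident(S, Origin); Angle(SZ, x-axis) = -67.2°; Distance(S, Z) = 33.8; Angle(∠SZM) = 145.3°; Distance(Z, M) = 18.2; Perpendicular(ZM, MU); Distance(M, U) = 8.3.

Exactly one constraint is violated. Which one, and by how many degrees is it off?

Perpendicular(ZM, MU) — off by 6.00°.

S = (0.00, 0.00) ✓; SZ at -67.20° ✓; |SZ| = 33.80 ✓; ∠SZM = 145.3° ✓; |ZM| = 18.20 ✓; ∠(ZM, MU) = 84.00° ✗; |MU| = 8.300 ✓.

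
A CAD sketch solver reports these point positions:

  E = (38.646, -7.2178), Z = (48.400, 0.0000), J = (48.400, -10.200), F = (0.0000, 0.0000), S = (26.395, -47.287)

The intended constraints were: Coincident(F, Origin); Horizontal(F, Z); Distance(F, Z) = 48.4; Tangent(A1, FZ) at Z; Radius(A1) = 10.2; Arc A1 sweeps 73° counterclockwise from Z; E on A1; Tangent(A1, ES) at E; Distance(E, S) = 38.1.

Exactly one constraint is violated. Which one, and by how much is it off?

Distance(E, S) = 38.1 — off by 3.80.

F = (0.00, 0.00) ✓; F.y = 0.00, Z.y = 0.00 ✓; |FZ| = 48.40 ✓; ∠(JZ, ZF) = 90.00° ✓; |JZ| = 10.20 ✓; bearing(J→E) − bearing(J→Z) = 73.00° ✓; |JE| = 10.20 ✓; ∠(JE, ES) = 90.00° ✓; |ES| = 41.90 ✗.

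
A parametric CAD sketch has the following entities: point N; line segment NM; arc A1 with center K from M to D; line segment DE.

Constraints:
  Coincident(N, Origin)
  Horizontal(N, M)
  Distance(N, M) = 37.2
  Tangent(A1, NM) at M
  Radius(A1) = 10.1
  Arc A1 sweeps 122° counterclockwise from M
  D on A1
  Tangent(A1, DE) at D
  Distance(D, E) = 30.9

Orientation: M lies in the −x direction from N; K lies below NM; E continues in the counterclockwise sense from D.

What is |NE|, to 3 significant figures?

51.0

N is at the origin; N and M share the same y with |NM| = 37.2 and M on the −x side, so M = (-37.2, 0.00). Tangency of A1 to NM means the radius KM is perpendicular to NM, so K = M + (0, -10.1) = (-37.2, -10.1). On A1, M sits at bearing 90° from K; a 122° counterclockwise sweep puts D at bearing 212°, so D = K + 10.1·(cos 212°, sin 212°) = (-45.8, -15.5). The tangent condition forces KD to be normal to DE, so DE runs along (−sin 212°, cos 212°); with |DE| = 30.9, E = (-29.4, -41.7). Then |NE| = |E − N| = 51.0.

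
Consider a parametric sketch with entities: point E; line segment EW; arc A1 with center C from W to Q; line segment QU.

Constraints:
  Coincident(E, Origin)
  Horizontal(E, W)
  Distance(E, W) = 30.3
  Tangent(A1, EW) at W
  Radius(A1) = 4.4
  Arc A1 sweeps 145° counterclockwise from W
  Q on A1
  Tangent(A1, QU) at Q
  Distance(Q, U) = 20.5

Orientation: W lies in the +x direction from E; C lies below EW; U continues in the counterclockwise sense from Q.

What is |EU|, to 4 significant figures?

48.75

E is at the origin; E and W share the same y with |EW| = 30.3 and W on the +x side, so W = (30.30, 0.000). Since A1 is tangent to EW there, CW ⟂ EW, so C = W + (0, -4.4) = (30.30, -4.400). On A1, W sits at bearing 90° from C; a 145° counterclockwise sweep puts Q at bearing 235°, so Q = C + 4.4·(cos 235°, sin 235°) = (27.78, -8.004). Since A1 is tangent to QU there, CQ ⟂ QU, so QU runs along (−sin 235°, cos 235°); with |QU| = 20.5, U = (44.57, -19.76). Then |EU| = |U − E| = 48.75.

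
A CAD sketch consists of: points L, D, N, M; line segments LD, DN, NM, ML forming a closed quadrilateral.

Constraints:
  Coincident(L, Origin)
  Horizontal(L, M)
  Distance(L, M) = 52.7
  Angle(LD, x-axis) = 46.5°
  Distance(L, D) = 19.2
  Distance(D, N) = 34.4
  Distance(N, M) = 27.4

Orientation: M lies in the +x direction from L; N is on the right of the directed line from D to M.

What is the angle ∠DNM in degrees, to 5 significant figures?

84.484°

Checks: |DN| = 34.40 ✓; |NM| = 27.40 ✓.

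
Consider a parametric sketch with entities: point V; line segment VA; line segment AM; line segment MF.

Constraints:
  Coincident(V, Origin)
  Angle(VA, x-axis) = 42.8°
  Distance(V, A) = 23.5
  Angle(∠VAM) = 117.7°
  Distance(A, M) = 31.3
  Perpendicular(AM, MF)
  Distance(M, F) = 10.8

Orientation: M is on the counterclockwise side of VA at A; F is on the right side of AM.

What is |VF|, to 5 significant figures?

52.743

V is at the origin; VA runs at 42.8° with length 23.5, so A = 23.5·(cos 42.8°, sin 42.8°) = (17.243, 15.967). ∠VAM = 117.7°, so AM runs at 42.8° + (180° − 117.7°) = 105.10° from the x-axis; with |AM| = 31.3, M = A + 31.3·(cos 105.10°, sin 105.10°) = (9.0889, 46.186). The perpendicularity gives MF at right angles to AM; with |MF| = 10.8 on the right of AM, F = M + 10.8·(0.96547, 0.26050) = (19.516, 49.000). Then |VF| = |F − V| = 52.743.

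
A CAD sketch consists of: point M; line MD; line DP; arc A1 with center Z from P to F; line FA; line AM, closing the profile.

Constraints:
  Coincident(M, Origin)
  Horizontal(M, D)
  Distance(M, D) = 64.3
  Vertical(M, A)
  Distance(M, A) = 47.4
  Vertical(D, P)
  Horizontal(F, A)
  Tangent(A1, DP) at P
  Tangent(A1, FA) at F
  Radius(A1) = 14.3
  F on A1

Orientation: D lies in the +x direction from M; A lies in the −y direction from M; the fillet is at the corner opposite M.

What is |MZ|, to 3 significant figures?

60.0

M is at the origin; M and D share the same y with |MD| = 64.3 and D on the +x side, so D = (64.3, 0.00). M and A share the same x with |MA| = 47.4 and A on the −y side, so A = (0.00, -47.4). The virtual corner opposite M is at (64.3, -47.4). Tangency of A1 to DP means the radius ZP is perpendicular to DP and A1 meets FA tangentially, so ZF is at right angles to FA, with radius 14.3, so the center Z sits 14.3 in from both sides at Z = (50.0, -33.1). Then |MZ| = |Z − M| = 60.0.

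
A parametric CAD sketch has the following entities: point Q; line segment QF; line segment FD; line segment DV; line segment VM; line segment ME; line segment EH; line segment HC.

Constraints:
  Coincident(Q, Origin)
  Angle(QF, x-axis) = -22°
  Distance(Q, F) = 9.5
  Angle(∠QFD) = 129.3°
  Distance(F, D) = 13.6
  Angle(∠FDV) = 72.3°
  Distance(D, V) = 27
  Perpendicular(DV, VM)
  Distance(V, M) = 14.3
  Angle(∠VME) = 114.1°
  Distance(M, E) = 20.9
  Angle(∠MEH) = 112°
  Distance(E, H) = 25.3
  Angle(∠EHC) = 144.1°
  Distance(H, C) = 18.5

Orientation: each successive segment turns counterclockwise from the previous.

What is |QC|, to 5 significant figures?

39.593

Q is at the origin; QF runs at -22.0° with length 9.5, so F = (8.8082, -3.5588). ∠QFD = 129.3° gives FD at 28.700° from the x-axis; with |FD| = 13.6, D = (20.737, 2.9723). ∠FDV = 72.3° gives DV at 136.40° from the x-axis; with |DV| = 27.0, V = (1.1848, 21.592). The perpendicularity gives VM at right angles to DV, so VM runs at -133.60°; with |VM| = 14.3, M = (-8.6768, 11.236). ∠VME = 114.1° gives ME at -67.700° from the x-axis; with |ME| = 20.9, E = (-0.74613, -8.1005). ∠MEH = 112.0° gives EH at 0.30000° from the x-axis; with |EH| = 25.3, H = (24.554, -7.9681). ∠EHC = 144.1° gives HC at 36.200° from the x-axis; with |HC| = 18.5, C = (39.482, 2.9581). Then |QC| = |C − Q| = 39.593.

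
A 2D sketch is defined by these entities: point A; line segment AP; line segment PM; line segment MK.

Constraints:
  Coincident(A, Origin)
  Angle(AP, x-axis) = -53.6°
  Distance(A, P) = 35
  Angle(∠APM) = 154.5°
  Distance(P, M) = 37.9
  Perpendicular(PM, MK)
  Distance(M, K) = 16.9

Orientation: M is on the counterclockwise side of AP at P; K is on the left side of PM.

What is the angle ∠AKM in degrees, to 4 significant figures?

88.49°

A is at the origin; AP runs at -53.6° with length 35.0, so P = 35.0·(cos -53.6°, sin -53.6°) = (20.77, -28.17). ∠APM = 154.5°, so PM runs at -53.6° + (180° − 154.5°) = -28.10° from the x-axis; with |PM| = 37.9, M = P + 37.9·(cos -28.10°, sin -28.10°) = (54.20, -46.02). The perpendicularity gives MK at right angles to PM; with |MK| = 16.9 on the left of PM, K = M + 16.9·(0.4710, 0.8821) = (62.16, -31.11). Then cos ∠AKM = KA·KM / (|KA||KM|), giving 88.49°.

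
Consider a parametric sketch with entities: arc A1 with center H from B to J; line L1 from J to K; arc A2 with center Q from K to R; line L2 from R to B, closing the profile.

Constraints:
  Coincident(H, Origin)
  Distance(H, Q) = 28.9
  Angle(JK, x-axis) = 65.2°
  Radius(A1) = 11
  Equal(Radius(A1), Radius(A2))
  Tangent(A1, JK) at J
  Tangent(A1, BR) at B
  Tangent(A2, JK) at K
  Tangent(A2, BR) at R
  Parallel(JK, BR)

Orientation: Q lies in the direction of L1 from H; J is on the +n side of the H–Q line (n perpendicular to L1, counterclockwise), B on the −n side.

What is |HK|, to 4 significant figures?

30.92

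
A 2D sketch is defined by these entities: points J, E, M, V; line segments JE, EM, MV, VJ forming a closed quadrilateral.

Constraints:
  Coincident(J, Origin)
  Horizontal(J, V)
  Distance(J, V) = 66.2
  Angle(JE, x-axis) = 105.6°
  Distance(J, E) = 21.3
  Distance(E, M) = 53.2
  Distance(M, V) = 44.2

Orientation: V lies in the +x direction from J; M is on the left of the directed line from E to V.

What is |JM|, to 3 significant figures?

58.7

J is at the origin; J and V share the same y with |JV| = 66.2 and V in +x, so V = (66.2, 0). JE runs at 105.6° with |JE| = 21.3, so E = (-5.73, 20.5). M is determined by |EM| = 53.2 and |MV| = 44.2 together: it lies at the intersection of circle(E, 53.2) and circle(V, 44.2). With |EV| = 74.8, the foot of the radical line on EV is 43.3 from E and the perpendicular offset is √(53.2² − 43.3²) = 31.0. Taking the left-of-EV solution: M = (44.4, 38.4).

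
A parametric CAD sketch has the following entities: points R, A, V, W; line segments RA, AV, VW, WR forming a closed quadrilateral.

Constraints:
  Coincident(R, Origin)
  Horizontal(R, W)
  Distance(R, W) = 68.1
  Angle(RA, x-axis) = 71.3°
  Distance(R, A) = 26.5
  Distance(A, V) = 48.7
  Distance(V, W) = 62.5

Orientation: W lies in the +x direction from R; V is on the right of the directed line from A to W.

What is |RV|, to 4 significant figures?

25.69

R is at the origin; R and W share the same y with |RW| = 68.1 and W in +x, so W = (68.1, 0). RA runs at 71.3° with |RA| = 26.5, so A = (8.496, 25.10). V is determined by |AV| = 48.7 and |VW| = 62.5 together: it lies at the intersection of circle(A, 48.7) and circle(W, 62.5). With |AW| = 64.67, the foot of the radical line on AW is 20.47 from A and the perpendicular offset is √(48.7² − 20.47²) = 44.19. Taking the right-of-AW solution: V = (10.21, -23.57).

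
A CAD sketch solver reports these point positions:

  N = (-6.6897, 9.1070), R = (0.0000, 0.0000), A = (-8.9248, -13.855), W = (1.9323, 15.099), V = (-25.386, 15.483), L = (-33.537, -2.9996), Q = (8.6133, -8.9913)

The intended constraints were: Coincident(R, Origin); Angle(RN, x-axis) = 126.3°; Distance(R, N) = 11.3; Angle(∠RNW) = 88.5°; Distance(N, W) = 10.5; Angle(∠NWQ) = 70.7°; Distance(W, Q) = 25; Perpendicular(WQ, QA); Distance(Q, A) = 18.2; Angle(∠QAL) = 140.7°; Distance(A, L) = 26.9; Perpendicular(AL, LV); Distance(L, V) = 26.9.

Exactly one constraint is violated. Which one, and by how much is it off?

Distance(L, V) = 26.9 — off by 6.70.

R = (0.00, 0.00) ✓; RN at 126.3° ✓; |RN| = 11.30 ✓; ∠RNW = 88.50° ✓; |NW| = 10.50 ✓; ∠NWQ = 70.70° ✓; |WQ| = 25.00 ✓; ∠(WQ, QA) = 90.00° ✓; |QA| = 18.20 ✓; ∠QAL = 140.7° ✓; |AL| = 26.90 ✓; ∠(AL, LV) = 90.00° ✓; |LV| = 20.20 ✗.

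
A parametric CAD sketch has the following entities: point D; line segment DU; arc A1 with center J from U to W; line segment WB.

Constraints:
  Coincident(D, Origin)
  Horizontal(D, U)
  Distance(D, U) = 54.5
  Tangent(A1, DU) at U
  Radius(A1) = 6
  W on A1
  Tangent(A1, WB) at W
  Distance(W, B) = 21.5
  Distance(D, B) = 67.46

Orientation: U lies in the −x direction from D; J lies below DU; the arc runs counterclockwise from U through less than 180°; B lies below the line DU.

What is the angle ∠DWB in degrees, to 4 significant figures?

98.76°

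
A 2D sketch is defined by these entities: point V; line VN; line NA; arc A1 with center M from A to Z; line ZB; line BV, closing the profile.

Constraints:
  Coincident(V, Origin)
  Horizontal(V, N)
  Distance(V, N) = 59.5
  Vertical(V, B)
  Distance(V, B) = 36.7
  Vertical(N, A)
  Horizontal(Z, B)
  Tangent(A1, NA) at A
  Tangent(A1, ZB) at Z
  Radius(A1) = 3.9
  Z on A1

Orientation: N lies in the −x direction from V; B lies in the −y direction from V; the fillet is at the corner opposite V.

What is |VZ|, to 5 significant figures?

66.620

V is at the origin; VN is horizontal with |VN| = 59.5 and N on the −x side, so N = (-59.500, 0.0000). V and B share the same x with |VB| = 36.7 and B on the −y side, so B = (0.0000, -36.700). The virtual corner opposite V is at (-59.500, -36.700). The tangent condition forces MA to be normal to NA and the tangent condition forces MZ to be normal to ZB, with radius 3.9, so the center M sits 3.9 in from both sides at M = (-55.600, -32.800). That places the tangent points at A = (-59.500, -32.800) on NA and Z = (-55.600, -36.700) on ZB. Then |VZ| = |Z − V| = 66.620.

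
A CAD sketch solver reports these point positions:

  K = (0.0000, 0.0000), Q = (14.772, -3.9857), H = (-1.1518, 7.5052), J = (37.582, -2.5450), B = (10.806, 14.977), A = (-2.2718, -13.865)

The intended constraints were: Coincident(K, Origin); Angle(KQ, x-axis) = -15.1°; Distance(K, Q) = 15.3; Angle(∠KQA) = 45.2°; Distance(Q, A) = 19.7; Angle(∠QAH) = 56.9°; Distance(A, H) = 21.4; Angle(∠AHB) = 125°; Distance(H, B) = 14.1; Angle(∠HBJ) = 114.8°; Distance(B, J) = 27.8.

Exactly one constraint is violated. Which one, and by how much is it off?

Distance(B, J) = 27.8 — off by 4.20.

K = (0.00, 0.00) ✓; KQ at -15.10° ✓; |KQ| = 15.30 ✓; ∠KQA = 45.20° ✓; |QA| = 19.70 ✓; ∠QAH = 56.90° ✓; |AH| = 21.40 ✓; ∠AHB = 125.0° ✓; |HB| = 14.10 ✓; ∠HBJ = 114.8° ✓; |BJ| = 32.00 ✗.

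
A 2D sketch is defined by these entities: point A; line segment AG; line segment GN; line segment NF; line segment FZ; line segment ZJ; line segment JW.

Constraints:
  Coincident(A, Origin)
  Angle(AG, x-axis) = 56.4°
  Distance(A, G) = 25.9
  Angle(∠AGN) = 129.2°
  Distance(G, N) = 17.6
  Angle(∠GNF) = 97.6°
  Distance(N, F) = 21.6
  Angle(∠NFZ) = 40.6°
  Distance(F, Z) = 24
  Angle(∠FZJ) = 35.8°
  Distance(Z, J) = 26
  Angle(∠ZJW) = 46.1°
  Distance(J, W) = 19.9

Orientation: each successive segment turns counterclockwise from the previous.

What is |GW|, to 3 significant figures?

24.8

A is at the origin; AG runs at 56.4° with length 25.9, so G = (14.3, 21.6). ∠AGN = 129.2° gives GN at 107° from the x-axis; with |GN| = 17.6, N = (9.13, 38.4). ∠GNF = 97.6° gives NF at -170° from the x-axis; with |NF| = 21.6, F = (-12.2, 34.8). ∠NFZ = 40.6° gives FZ at -31.0° from the x-axis; with |FZ| = 24.0, Z = (8.40, 22.4). ∠FZJ = 35.8° gives ZJ at 113° from the x-axis; with |ZJ| = 26.0, J = (-1.84, 46.3). ∠ZJW = 46.1° gives JW at -113° from the x-axis; with |JW| = 19.9, W = (-9.58, 28.0). Then |GW| = |W − G| = 24.8.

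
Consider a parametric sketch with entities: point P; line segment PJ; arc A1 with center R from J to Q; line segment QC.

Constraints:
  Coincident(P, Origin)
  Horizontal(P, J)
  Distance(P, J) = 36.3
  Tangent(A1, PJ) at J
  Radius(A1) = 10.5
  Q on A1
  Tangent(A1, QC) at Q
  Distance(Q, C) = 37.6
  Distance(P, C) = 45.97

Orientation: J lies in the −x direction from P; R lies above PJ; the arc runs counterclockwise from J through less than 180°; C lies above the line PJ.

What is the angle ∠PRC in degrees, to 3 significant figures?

73.5°

P is at the origin; PJ is horizontal with |PJ| = 36.3 and J on the −x side, so J = (-36.3, 0.00). The tangent condition forces RJ to be normal to PJ, so R = J + (0, 10.5) = (-36.3, 10.5). Since RQ ⟂ QC (tangency), |RC| = √(10.5² + 37.6²) = 39.0 regardless of where Q sits on A1. So C lies on both circle(P, 45.97) and circle(R, 39.0); the above-PJ intersection is C = (-15.2, 43.4). Q is the foot of the tangent from C: Q = (-26.3, 7.42).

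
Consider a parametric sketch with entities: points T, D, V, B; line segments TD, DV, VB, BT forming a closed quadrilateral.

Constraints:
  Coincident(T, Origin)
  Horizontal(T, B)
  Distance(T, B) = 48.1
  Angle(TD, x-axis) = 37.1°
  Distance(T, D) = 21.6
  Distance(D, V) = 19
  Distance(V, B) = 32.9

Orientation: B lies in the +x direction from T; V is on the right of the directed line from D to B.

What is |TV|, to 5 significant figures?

16.809

Checks: |DV| = 19.00 ✓; |VB| = 32.90 ✓.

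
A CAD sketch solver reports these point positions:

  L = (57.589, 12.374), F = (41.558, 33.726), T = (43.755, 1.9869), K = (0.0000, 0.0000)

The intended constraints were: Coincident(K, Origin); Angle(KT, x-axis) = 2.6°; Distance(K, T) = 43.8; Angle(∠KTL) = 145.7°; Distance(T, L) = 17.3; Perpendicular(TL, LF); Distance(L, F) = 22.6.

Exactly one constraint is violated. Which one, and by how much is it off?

Distance(L, F) = 22.6 — off by 4.10.

K = (0.00, 0.00) ✓; KT at 2.600° ✓; |KT| = 43.80 ✓; ∠KTL = 145.7° ✓; |TL| = 17.30 ✓; ∠(TL, LF) = 90.00° ✓; |LF| = 26.70 ✗.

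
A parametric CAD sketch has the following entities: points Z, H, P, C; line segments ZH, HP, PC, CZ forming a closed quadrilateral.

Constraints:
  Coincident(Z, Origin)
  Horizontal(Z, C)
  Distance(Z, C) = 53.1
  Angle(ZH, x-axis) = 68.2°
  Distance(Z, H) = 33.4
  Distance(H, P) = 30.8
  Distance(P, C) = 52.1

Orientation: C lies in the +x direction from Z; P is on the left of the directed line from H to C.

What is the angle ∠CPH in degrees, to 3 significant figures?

71.0°

Z is at the origin; Z and C share the same y with |ZC| = 53.1 and C in +x, so C = (53.1, 0). ZH runs at 68.2° with |ZH| = 33.4, so H = (12.4, 31.0). P is determined by |HP| = 30.8 and |PC| = 52.1 together: it lies at the intersection of circle(H, 30.8) and circle(C, 52.1). With |HC| = 51.2, the foot of the radical line on HC is 8.33 from H and the perpendicular offset is √(30.8² − 8.33²) = 29.7. Taking the left-of-HC solution: P = (37.0, 49.5).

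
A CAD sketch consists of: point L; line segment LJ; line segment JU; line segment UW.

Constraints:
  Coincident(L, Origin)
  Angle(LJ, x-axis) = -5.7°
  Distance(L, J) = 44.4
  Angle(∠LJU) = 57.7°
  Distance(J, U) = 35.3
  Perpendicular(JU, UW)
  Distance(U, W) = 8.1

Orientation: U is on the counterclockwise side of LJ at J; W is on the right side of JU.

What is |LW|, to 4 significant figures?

47.07

L is at the origin; LJ runs at -5.7° with length 44.4, so J = 44.4·(cos -5.7°, sin -5.7°) = (44.18, -4.410). ∠LJU = 57.7°, so JU runs at -5.7° + (180° − 57.7°) = 116.6° from the x-axis; with |JU| = 35.3, U = J + 35.3·(cos 116.6°, sin 116.6°) = (28.37, 27.15). JU is perpendicular to UW; with |UW| = 8.1 on the right of JU, W = U + 8.1·(0.8942, 0.4478) = (35.62, 30.78). Then |LW| = |W − L| = 47.07.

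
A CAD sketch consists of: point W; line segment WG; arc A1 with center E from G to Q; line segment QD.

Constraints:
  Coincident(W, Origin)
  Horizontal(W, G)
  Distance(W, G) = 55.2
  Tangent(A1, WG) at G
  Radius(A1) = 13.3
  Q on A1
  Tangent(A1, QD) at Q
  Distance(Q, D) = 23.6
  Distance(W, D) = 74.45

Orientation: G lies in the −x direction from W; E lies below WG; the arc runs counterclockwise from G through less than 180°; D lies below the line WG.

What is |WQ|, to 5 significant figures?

70.075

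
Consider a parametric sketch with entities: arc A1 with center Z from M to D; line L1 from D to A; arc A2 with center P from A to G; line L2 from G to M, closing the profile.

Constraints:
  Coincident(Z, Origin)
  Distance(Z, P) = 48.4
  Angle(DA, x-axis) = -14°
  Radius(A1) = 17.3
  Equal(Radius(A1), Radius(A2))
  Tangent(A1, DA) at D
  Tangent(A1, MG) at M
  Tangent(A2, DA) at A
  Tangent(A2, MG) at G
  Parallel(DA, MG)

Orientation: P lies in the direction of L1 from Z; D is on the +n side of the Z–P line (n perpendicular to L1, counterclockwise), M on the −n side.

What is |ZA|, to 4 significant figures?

51.40

The slot axis is L1's direction at -14.0°, so u = (cos -14.0°, sin -14.0°) = (0.9703, -0.2419) and n = (−sin -14.0°, cos -14.0°) = (0.2419, 0.9703). Z is at the origin and P lies 48.4 along u from Z, so P = 48.4·u = (46.96, -11.71). Tangency of A1 to both parallel lines with radius 17.3 puts D and M at Z ± 17.3·n: D = (4.185, 16.79), M = (-4.185, -16.79). Equal radii place A and G the same way about P: A = P + 17.3·n = (51.15, 5.077), G = P − 17.3·n = (42.78, -28.50). Then |ZA| = |A − Z| = 51.40.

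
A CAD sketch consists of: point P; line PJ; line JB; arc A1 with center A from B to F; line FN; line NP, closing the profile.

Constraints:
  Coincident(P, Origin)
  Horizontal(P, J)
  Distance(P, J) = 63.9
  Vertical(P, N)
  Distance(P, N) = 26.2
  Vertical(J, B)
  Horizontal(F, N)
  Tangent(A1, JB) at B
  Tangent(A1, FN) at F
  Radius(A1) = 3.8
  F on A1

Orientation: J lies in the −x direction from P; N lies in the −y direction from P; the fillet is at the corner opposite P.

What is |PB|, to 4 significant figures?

67.71

P is at the origin; PJ is horizontal with |PJ| = 63.9 and J on the −x side, so J = (-63.90, 0.000). PN is vertical with |PN| = 26.2 and N on the −y side, so N = (0.000, -26.20). The virtual corner opposite P is at (-63.90, -26.20). Since A1 is tangent to JB there, AB ⟂ JB and since A1 is tangent to FN there, AF ⟂ FN, with radius 3.8, so the center A sits 3.8 in from both sides at A = (-60.10, -22.40). That places the tangent points at B = (-63.90, -22.40) on JB and F = (-60.10, -26.20) on FN. Then |PB| = |B − P| = 67.71.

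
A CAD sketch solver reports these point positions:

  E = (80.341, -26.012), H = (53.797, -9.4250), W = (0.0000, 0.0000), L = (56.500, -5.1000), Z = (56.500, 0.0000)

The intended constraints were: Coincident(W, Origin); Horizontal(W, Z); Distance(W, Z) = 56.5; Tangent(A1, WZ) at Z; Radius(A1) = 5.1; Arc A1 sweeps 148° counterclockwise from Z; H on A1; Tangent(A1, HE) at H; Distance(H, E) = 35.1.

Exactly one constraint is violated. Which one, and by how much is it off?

Distance(H, E) = 35.1 — off by 3.80.

W = (0.00, 0.00) ✓; W.y = 0.00, Z.y = 0.00 ✓; |WZ| = 56.50 ✓; ∠(LZ, ZW) = 90.00° ✓; |LZ| = 5.100 ✓; bearing(L→H) − bearing(L→Z) = 148.0° ✓; |LH| = 5.100 ✓; ∠(LH, HE) = 90.00° ✓; |HE| = 31.30 ✗.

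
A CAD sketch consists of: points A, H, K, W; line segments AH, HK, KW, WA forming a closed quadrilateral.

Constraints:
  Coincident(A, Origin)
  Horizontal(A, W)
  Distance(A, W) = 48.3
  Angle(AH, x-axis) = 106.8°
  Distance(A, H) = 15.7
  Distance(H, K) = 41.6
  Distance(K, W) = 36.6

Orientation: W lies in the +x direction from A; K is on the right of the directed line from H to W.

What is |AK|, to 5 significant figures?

26.807

Checks: |HK| = 41.60 ✓; |KW| = 36.60 ✓.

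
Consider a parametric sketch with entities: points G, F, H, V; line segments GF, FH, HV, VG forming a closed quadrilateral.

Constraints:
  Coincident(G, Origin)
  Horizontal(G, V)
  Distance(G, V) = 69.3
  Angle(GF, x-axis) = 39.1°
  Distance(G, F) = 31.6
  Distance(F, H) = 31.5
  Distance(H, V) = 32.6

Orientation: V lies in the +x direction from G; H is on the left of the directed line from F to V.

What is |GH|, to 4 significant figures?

61.93

G is at the origin; GV is horizontal with |GV| = 69.3 and V in +x, so V = (69.3, 0). GF runs at 39.1° with |GF| = 31.6, so F = (24.52, 19.93). H is determined by |FH| = 31.5 and |HV| = 32.6 together: it lies at the intersection of circle(F, 31.5) and circle(V, 32.6). With |FV| = 49.01, the foot of the radical line on FV is 23.79 from F and the perpendicular offset is √(31.5² − 23.79²) = 20.65. Taking the left-of-FV solution: H = (54.65, 29.12).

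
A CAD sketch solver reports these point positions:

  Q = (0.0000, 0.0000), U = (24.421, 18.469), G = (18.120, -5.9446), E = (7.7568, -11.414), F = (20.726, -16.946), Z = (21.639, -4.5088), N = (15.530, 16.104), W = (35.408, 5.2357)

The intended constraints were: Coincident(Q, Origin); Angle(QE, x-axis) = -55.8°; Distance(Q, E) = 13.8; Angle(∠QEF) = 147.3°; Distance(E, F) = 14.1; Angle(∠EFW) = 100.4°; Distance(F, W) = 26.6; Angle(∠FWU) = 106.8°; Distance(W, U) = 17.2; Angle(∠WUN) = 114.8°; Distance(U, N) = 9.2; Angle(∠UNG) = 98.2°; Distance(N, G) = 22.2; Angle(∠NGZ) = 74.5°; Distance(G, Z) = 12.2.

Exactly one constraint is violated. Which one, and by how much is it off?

Distance(G, Z) = 12.2 — off by 8.40.

Q = (0.00, 0.00) ✓; QE at -55.80° ✓; |QE| = 13.80 ✓; ∠QEF = 147.3° ✓; |EF| = 14.10 ✓; ∠EFW = 100.4° ✓; |FW| = 26.60 ✓; ∠FWU = 106.8° ✓; |WU| = 17.20 ✓; ∠WUN = 114.8° ✓; |UN| = 9.200 ✓; ∠UNG = 98.20° ✓; |NG| = 22.20 ✓; ∠NGZ = 74.50° ✓; |GZ| = 3.801 ✗.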